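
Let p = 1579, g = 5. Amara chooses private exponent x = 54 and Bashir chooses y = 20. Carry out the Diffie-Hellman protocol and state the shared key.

741

Bashir sends B = g^y mod p = 5^20 mod 1579.
5^1 ≡ 5 (mod 1579)
5^2 = (5^1)^2 ≡ 5^2 = 25 ≡ 25 (mod 1579)
5^4 = (5^2)^2 ≡ 25^2 = 625 ≡ 625 (mod 1579)
5^8 = (5^4)^2 ≡ 625^2 = 390625 ≡ 612 (mod 1579)
5^16 = (5^8)^2 ≡ 612^2 = 374544 ≡ 321 (mod 1579)
5^20 = 5^16 · 5^4 ≡ 321 · 625 ≡ 92 (mod 1579).
So B = 92. Amara then computes K = B^x mod p = 92^54 mod 1579.
92^1 ≡ 92 (mod 1579)
92^2 = (92^1)^2 ≡ 92^2 = 8464 ≡ 569 (mod 1579)
92^4 = (92^2)^2 ≡ 569^2 = 323761 ≡ 66 (mod 1579)
92^8 = (92^4)^2 ≡ 66^2 = 4356 ≡ 1198 (mod 1579)
92^16 = (92^8)^2 ≡ 1198^2 = 1435204 ≡ 1472 (mod 1579)
92^32 = (92^16)^2 ≡ 1472^2 = 2166784 ≡ 396 (mod 1579)
92^54 = 92^32 · 92^16 · 92^4 · 92^2 ≡ 396 · 1472 · 66 · 569 ≡ 741 (mod 1579).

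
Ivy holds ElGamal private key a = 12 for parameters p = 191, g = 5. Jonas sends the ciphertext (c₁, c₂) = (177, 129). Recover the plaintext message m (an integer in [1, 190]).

12

Shared mask s = c₁^a mod p = 177^12 mod 191.
177^1 ≡ 177 (mod 191)
177^2 = (177^1)^2 ≡ 177^2 = 31329 ≡ 5 (mod 191)
177^4 = (177^2)^2 ≡ 5^2 = 25 ≡ 25 (mod 191)
177^8 = (177^4)^2 ≡ 25^2 = 625 ≡ 52 (mod 191)
177^12 = 177^8 · 177^4 ≡ 52 · 25 ≡ 154 (mod 191).
So s = 154; s⁻¹ ≡ 160 (mod 191).
m = c₂ · s⁻¹ mod 191 = 129 · 160 mod 191 = 12.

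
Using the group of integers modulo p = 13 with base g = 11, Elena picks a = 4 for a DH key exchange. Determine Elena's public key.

Public value = 11^4 mod 13.
11^1 ≡ 11 (mod 13)
11^2 = (11^1)^2 ≡ 11^2 = 121 ≡ 4 (mod 13)
11^4 = (11^2)^2 ≡ 4^2 = 16 ≡ 3 (mod 13)

3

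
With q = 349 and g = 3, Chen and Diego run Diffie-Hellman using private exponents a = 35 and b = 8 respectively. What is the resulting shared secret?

320

Diego sends B = g^b mod q = 3^8 mod 349.
3^1 ≡ 3 (mod 349)
3^2 = (3^1)^2 ≡ 3^2 = 9 ≡ 9 (mod 349)
3^4 = (3^2)^2 ≡ 9^2 = 81 ≡ 81 (mod 349)
3^8 = (3^4)^2 ≡ 81^2 = 6561 ≡ 279 (mod 349)
So B = 279. Chen then computes K = B^a mod q = 279^35 mod 349.
279^1 ≡ 279 (mod 349)
279^2 = (279^1)^2 ≡ 279^2 = 77841 ≡ 14 (mod 349)
279^4 = (279^2)^2 ≡ 14^2 = 196 ≡ 196 (mod 349)
279^8 = (279^4)^2 ≡ 196^2 = 38416 ≡ 26 (mod 349)
279^16 = (279^8)^2 ≡ 26^2 = 676 ≡ 327 (mod 349)
279^32 = (279^16)^2 ≡ 327^2 = 106929 ≡ 135 (mod 349)
279^35 = 279^32 · 279^2 · 279^1 ≡ 135 · 14 · 279 ≡ 320 (mod 349).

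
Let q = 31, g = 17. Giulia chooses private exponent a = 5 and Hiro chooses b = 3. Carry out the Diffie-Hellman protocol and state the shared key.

30

Giulia sends A = g^a mod q = 17^5 mod 31.
17^1 ≡ 17 (mod 31)
17^2 = (17^1)^2 ≡ 17^2 = 289 ≡ 10 (mod 31)
17^4 = (17^2)^2 ≡ 10^2 = 100 ≡ 7 (mod 31)
17^5 = 17^4 · 17^1 ≡ 7 · 17 ≡ 26 (mod 31).
So A = 26. Hiro then computes K = A^b mod q = 26^3 mod 31.
26^1 ≡ 26 (mod 31)
26^2 = (26^1)^2 ≡ 26^2 = 676 ≡ 25 (mod 31)
26^3 = 26^2 · 26^1 ≡ 25 · 26 ≡ 30 (mod 31).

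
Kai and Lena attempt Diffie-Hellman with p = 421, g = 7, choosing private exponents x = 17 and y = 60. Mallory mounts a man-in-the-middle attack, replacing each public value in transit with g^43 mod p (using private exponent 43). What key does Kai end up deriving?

Kai receives Mallory's public value M = 7^43 mod 421 instead of the honest one.
7^1 ≡ 7 (mod 421)
7^2 = (7^1)^2 ≡ 7^2 = 49 ≡ 49 (mod 421)
7^4 = (7^2)^2 ≡ 49^2 = 2401 ≡ 296 (mod 421)
7^8 = (7^4)^2 ≡ 296^2 = 87616 ≡ 48 (mod 421)
7^16 = (7^8)^2 ≡ 48^2 = 2304 ≡ 199 (mod 421)
7^32 = (7^16)^2 ≡ 199^2 = 39601 ≡ 27 (mod 421)
7^43 = 7^32 · 7^8 · 7^2 · 7^1 ≡ 27 · 48 · 49 · 7 ≡ 373 (mod 421).
So M = 373. Kai computes K = M^17 mod 421.
373^1 ≡ 373 (mod 421)
373^2 = (373^1)^2 ≡ 373^2 = 139129 ≡ 199 (mod 421)
373^4 = (373^2)^2 ≡ 199^2 = 39601 ≡ 27 (mod 421)
373^8 = (373^4)^2 ≡ 27^2 = 729 ≡ 308 (mod 421)
373^16 = (373^8)^2 ≡ 308^2 = 94864 ≡ 139 (mod 421)
373^17 = 373^16 · 373^1 ≡ 139 · 373 ≡ 64 (mod 421).

64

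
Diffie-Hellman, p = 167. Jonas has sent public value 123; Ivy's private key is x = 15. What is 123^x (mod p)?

83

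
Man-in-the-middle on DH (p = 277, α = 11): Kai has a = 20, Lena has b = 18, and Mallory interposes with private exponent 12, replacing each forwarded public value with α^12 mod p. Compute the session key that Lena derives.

201

Lena receives Mallory's public value M = 11^12 mod 277 instead of the honest one.
11^1 ≡ 11 (mod 277)
11^2 = (11^1)^2 ≡ 11^2 = 121 ≡ 121 (mod 277)
11^4 = (11^2)^2 ≡ 121^2 = 14641 ≡ 237 (mod 277)
11^8 = (11^4)^2 ≡ 237^2 = 56169 ≡ 215 (mod 277)
11^12 = 11^8 · 11^4 ≡ 215 · 237 ≡ 264 (mod 277).
So M = 264. Lena computes K = M^18 mod 277.
264^1 ≡ 264 (mod 277)
264^2 = (264^1)^2 ≡ 264^2 = 69696 ≡ 169 (mod 277)
264^4 = (264^2)^2 ≡ 169^2 = 28561 ≡ 30 (mod 277)
264^8 = (264^4)^2 ≡ 30^2 = 900 ≡ 69 (mod 277)
264^16 = (264^8)^2 ≡ 69^2 = 4761 ≡ 52 (mod 277)
264^18 = 264^16 · 264^2 ≡ 52 · 169 ≡ 201 (mod 277).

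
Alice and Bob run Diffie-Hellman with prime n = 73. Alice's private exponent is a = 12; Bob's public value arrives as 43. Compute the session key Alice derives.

72

Shared key K = 43^12 mod 73.
43^1 ≡ 43 (mod 73)
43^2 = (43^1)^2 ≡ 43^2 = 1849 ≡ 24 (mod 73)
43^4 = (43^2)^2 ≡ 24^2 = 576 ≡ 65 (mod 73)
43^8 = (43^4)^2 ≡ 65^2 = 4225 ≡ 64 (mod 73)
43^12 = 43^8 · 43^4 ≡ 64 · 65 ≡ 72 (mod 73).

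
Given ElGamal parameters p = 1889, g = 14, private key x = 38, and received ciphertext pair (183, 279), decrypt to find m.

1619

Shared mask s = c₁^x mod p = 183^38 mod 1889.
183^1 ≡ 183 (mod 1889)
183^2 = (183^1)^2 ≡ 183^2 = 33489 ≡ 1376 (mod 1889)
183^4 = (183^2)^2 ≡ 1376^2 = 1893376 ≡ 598 (mod 1889)
183^8 = (183^4)^2 ≡ 598^2 = 357604 ≡ 583 (mod 1889)
183^16 = (183^8)^2 ≡ 583^2 = 339889 ≡ 1758 (mod 1889)
183^32 = (183^16)^2 ≡ 1758^2 = 3090564 ≡ 160 (mod 1889)
183^38 = 183^32 · 183^4 · 183^2 ≡ 160 · 598 · 1376 ≡ 1825 (mod 1889).
So s = 1825; s⁻¹ ≡ 974 (mod 1889).
m = c₂ · s⁻¹ mod 1889 = 279 · 974 mod 1889 = 1619.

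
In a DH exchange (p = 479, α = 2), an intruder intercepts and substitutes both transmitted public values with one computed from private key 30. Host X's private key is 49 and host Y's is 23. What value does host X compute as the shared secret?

Host X receives an intruder's public value M = 2^30 mod 479 instead of the honest one.
2^1 ≡ 2 (mod 479)
2^2 = (2^1)^2 ≡ 2^2 = 4 ≡ 4 (mod 479)
2^4 = (2^2)^2 ≡ 4^2 = 16 ≡ 16 (mod 479)
2^8 = (2^4)^2 ≡ 16^2 = 256 ≡ 256 (mod 479)
2^16 = (2^8)^2 ≡ 256^2 = 65536 ≡ 392 (mod 479)
2^30 = 2^16 · 2^8 · 2^4 · 2^2 ≡ 392 · 256 · 16 · 4 ≡ 96 (mod 479).
So M = 96. Host X computes K = M^49 mod 479.
96^1 ≡ 96 (mod 479)
96^2 = (96^1)^2 ≡ 96^2 = 9216 ≡ 115 (mod 479)
96^4 = (96^2)^2 ≡ 115^2 = 13225 ≡ 292 (mod 479)
96^8 = (96^4)^2 ≡ 292^2 = 85264 ≡ 2 (mod 479)
96^16 = (96^8)^2 ≡ 2^2 = 4 ≡ 4 (mod 479)
96^32 = (96^16)^2 ≡ 4^2 = 16 ≡ 16 (mod 479)
96^49 = 96^32 · 96^16 · 96^1 ≡ 16 · 4 · 96 ≡ 396 (mod 479).

396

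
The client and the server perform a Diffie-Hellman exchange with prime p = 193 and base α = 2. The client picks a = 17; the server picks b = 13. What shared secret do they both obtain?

The client sends A = α^a mod p = 2^17 mod 193.
2^1 ≡ 2 (mod 193)
2^2 = (2^1)^2 ≡ 2^2 = 4 ≡ 4 (mod 193)
2^4 = (2^2)^2 ≡ 4^2 = 16 ≡ 16 (mod 193)
2^8 = (2^4)^2 ≡ 16^2 = 256 ≡ 63 (mod 193)
2^16 = (2^8)^2 ≡ 63^2 = 3969 ≡ 109 (mod 193)
2^17 = 2^16 · 2^1 ≡ 109 · 2 ≡ 25 (mod 193).
So A = 25. The server then computes K = A^b mod p = 25^13 mod 193.
25^1 ≡ 25 (mod 193)
25^2 = (25^1)^2 ≡ 25^2 = 625 ≡ 46 (mod 193)
25^4 = (25^2)^2 ≡ 46^2 = 2116 ≡ 186 (mod 193)
25^8 = (25^4)^2 ≡ 186^2 = 34596 ≡ 49 (mod 193)
25^13 = 25^8 · 25^4 · 25^1 ≡ 49 · 186 · 25 ≡ 110 (mod 193).

110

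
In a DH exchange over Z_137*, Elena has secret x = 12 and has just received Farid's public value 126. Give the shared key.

Shared key K = 126^12 mod 137.
126^1 ≡ 126 (mod 137)
126^2 = (126^1)^2 ≡ 126^2 = 15876 ≡ 121 (mod 137)
126^4 = (126^2)^2 ≡ 121^2 = 14641 ≡ 119 (mod 137)
126^8 = (126^4)^2 ≡ 119^2 = 14161 ≡ 50 (mod 137)
126^12 = 126^8 · 126^4 ≡ 50 · 119 ≡ 59 (mod 137).

59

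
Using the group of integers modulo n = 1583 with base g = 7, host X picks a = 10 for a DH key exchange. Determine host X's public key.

Public value = 7^10 (mod 1583).
7^1 ≡ 7 (mod 1583)
7^2 = (7^1)^2 ≡ 7^2 = 49 ≡ 49 (mod 1583)
7^4 = (7^2)^2 ≡ 49^2 = 2401 ≡ 818 (mod 1583)
7^8 = (7^4)^2 ≡ 818^2 = 669124 ≡ 1098 (mod 1583)
7^10 = 7^8 · 7^2 ≡ 1098 · 49 ≡ 1563 (mod 1583).

1563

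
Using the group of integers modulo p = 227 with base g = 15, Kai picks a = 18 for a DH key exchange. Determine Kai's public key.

169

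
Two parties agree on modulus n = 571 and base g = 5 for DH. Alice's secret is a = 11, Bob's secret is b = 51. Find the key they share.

410

Alice sends A = g^a mod n = 5^11 mod 571.
5^1 ≡ 5 (mod 571)
5^2 = (5^1)^2 ≡ 5^2 = 25 ≡ 25 (mod 571)
5^4 = (5^2)^2 ≡ 25^2 = 625 ≡ 54 (mod 571)
5^8 = (5^4)^2 ≡ 54^2 = 2916 ≡ 61 (mod 571)
5^11 = 5^8 · 5^2 · 5^1 ≡ 61 · 25 · 5 ≡ 202 (mod 571).
So A = 202. Bob then computes K = A^b mod n = 202^51 mod 571.
202^1 ≡ 202 (mod 571)
202^2 = (202^1)^2 ≡ 202^2 = 40804 ≡ 263 (mod 571)
202^4 = (202^2)^2 ≡ 263^2 = 69169 ≡ 78 (mod 571)
202^8 = (202^4)^2 ≡ 78^2 = 6084 ≡ 374 (mod 571)
202^16 = (202^8)^2 ≡ 374^2 = 139876 ≡ 552 (mod 571)
202^32 = (202^16)^2 ≡ 552^2 = 304704 ≡ 361 (mod 571)
202^51 = 202^32 · 202^16 · 202^2 · 202^1 ≡ 361 · 552 · 263 · 202 ≡ 410 (mod 571).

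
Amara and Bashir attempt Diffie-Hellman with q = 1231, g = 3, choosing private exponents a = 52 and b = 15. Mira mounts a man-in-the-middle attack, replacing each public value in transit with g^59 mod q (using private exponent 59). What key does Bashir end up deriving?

Bashir receives Mira's public value M = 3^59 mod 1231 instead of the honest one.
3^1 ≡ 3 (mod 1231)
3^2 = (3^1)^2 ≡ 3^2 = 9 ≡ 9 (mod 1231)
3^4 = (3^2)^2 ≡ 9^2 = 81 ≡ 81 (mod 1231)
3^8 = (3^4)^2 ≡ 81^2 = 6561 ≡ 406 (mod 1231)
3^16 = (3^8)^2 ≡ 406^2 = 164836 ≡ 1113 (mod 1231)
3^32 = (3^16)^2 ≡ 1113^2 = 1238769 ≡ 383 (mod 1231)
3^59 = 3^32 · 3^16 · 3^8 · 3^2 · 3^1 ≡ 383 · 1113 · 406 · 9 · 3 ≡ 553 (mod 1231).
So M = 553. Bashir computes K = M^15 mod 1231.
553^1 ≡ 553 (mod 1231)
553^2 = (553^1)^2 ≡ 553^2 = 305809 ≡ 521 (mod 1231)
553^4 = (553^2)^2 ≡ 521^2 = 271441 ≡ 621 (mod 1231)
553^8 = (553^4)^2 ≡ 621^2 = 385641 ≡ 338 (mod 1231)
553^15 = 553^8 · 553^4 · 553^2 · 553^1 ≡ 338 · 621 · 521 · 553 ≡ 122 (mod 1231).

122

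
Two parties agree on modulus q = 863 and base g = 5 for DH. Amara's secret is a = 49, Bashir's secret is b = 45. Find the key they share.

Bashir sends B = g^b mod q = 5^45 mod 863.
5^1 ≡ 5 (mod 863)
5^2 = (5^1)^2 ≡ 5^2 = 25 ≡ 25 (mod 863)
5^4 = (5^2)^2 ≡ 25^2 = 625 ≡ 625 (mod 863)
5^8 = (5^4)^2 ≡ 625^2 = 390625 ≡ 549 (mod 863)
5^16 = (5^8)^2 ≡ 549^2 = 301401 ≡ 214 (mod 863)
5^32 = (5^16)^2 ≡ 214^2 = 45796 ≡ 57 (mod 863)
5^45 = 5^32 · 5^8 · 5^4 · 5^1 ≡ 57 · 549 · 625 · 5 ≡ 643 (mod 863).
So B = 643. Amara then computes K = B^a mod q = 643^49 mod 863.
643^1 ≡ 643 (mod 863)
643^2 = (643^1)^2 ≡ 643^2 = 413449 ≡ 72 (mod 863)
643^4 = (643^2)^2 ≡ 72^2 = 5184 ≡ 6 (mod 863)
643^8 = (643^4)^2 ≡ 6^2 = 36 ≡ 36 (mod 863)
643^16 = (643^8)^2 ≡ 36^2 = 1296 ≡ 433 (mod 863)
643^32 = (643^16)^2 ≡ 433^2 = 187489 ≡ 218 (mod 863)
643^49 = 643^32 · 643^16 · 643^1 ≡ 218 · 433 · 643 ≡ 552 (mod 863).

552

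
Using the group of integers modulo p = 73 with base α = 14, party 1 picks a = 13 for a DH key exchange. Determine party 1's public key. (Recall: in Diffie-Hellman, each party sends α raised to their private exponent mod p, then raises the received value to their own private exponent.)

34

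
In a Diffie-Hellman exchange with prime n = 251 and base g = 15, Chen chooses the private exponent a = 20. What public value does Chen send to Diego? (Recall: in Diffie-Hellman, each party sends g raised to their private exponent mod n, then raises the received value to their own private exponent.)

94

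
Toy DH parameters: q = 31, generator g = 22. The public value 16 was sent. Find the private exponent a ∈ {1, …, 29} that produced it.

18

Try successive powers of 22 modulo 31:
22^1 ≡ 22
22^2 ≡ 19
22^3 ≡ 15
22^4 ≡ 20
22^5 ≡ 6
22^6 ≡ 8
22^7 ≡ 21
22^8 ≡ 28
22^9 ≡ 27
22^10 ≡ 5
22^11 ≡ 17
22^12 ≡ 2
22^13 ≡ 13
22^14 ≡ 7
22^15 ≡ 30
22^16 ≡ 9
22^17 ≡ 12
22^18 ≡ 16
Found: a = 18.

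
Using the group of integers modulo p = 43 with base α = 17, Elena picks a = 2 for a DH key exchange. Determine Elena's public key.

31

Public value = 17^{2} \pmod{43}.
17^1 ≡ 17 (mod 43)
17^2 = (17^1)^2 ≡ 17^2 = 289 ≡ 31 (mod 43)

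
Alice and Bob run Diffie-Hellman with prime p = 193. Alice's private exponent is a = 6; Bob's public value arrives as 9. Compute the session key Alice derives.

112

Shared key K = 9^6 mod 193.
9^1 ≡ 9 (mod 193)
9^2 = (9^1)^2 ≡ 9^2 = 81 ≡ 81 (mod 193)
9^4 = (9^2)^2 ≡ 81^2 = 6561 ≡ 192 (mod 193)
9^6 = 9^4 · 9^2 ≡ 192 · 81 ≡ 112 (mod 193).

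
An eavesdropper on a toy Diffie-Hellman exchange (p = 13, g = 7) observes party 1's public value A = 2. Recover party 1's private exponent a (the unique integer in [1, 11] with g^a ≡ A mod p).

Try successive powers of 7 modulo 13:
7^1 ≡ 7
7^2 ≡ 10
7^3 ≡ 5
7^4 ≡ 9
7^5 ≡ 11
7^6 ≡ 12
7^7 ≡ 6
7^8 ≡ 3
7^9 ≡ 8
7^10 ≡ 4
7^11 ≡ 2
Found: a = 11.

11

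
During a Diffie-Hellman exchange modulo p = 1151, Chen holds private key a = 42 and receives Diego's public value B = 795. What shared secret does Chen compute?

Shared key K = 795^42 mod 1151.
795^1 ≡ 795 (mod 1151)
795^2 = (795^1)^2 ≡ 795^2 = 632025 ≡ 126 (mod 1151)
795^4 = (795^2)^2 ≡ 126^2 = 15876 ≡ 913 (mod 1151)
795^8 = (795^4)^2 ≡ 913^2 = 833569 ≡ 245 (mod 1151)
795^16 = (795^8)^2 ≡ 245^2 = 60025 ≡ 173 (mod 1151)
795^32 = (795^16)^2 ≡ 173^2 = 29929 ≡ 3 (mod 1151)
795^42 = 795^32 · 795^8 · 795^2 ≡ 3 · 245 · 126 ≡ 530 (mod 1151).

530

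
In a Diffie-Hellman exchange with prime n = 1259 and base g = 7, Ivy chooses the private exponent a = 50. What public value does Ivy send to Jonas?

Public value = 7^50 (mod 1259).
7^1 ≡ 7 (mod 1259)
7^2 = (7^1)^2 ≡ 7^2 = 49 ≡ 49 (mod 1259)
7^4 = (7^2)^2 ≡ 49^2 = 2401 ≡ 1142 (mod 1259)
7^8 = (7^4)^2 ≡ 1142^2 = 1304164 ≡ 1099 (mod 1259)
7^16 = (7^8)^2 ≡ 1099^2 = 1207801 ≡ 420 (mod 1259)
7^32 = (7^16)^2 ≡ 420^2 = 176400 ≡ 140 (mod 1259)
7^50 = 7^32 · 7^16 · 7^2 ≡ 140 · 420 · 49 ≡ 608 (mod 1259).

608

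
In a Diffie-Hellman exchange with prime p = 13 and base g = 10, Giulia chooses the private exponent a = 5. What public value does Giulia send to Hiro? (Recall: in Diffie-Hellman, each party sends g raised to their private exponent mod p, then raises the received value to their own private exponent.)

4

Public value = 10^{5} \pmod{13}.
10^1 ≡ 10 (mod 13)
10^2 = (10^1)^2 ≡ 10^2 = 100 ≡ 9 (mod 13)
10^4 = (10^2)^2 ≡ 9^2 = 81 ≡ 3 (mod 13)
10^5 = 10^4 · 10^1 ≡ 3 · 10 ≡ 4 (mod 13).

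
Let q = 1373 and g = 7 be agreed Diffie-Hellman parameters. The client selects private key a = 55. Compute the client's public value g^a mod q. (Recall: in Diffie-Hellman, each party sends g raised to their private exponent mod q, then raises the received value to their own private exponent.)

1308

Public value = 7^55 mod 1373.
7^1 ≡ 7 (mod 1373)
7^2 = (7^1)^2 ≡ 7^2 = 49 ≡ 49 (mod 1373)
7^4 = (7^2)^2 ≡ 49^2 = 2401 ≡ 1028 (mod 1373)
7^8 = (7^4)^2 ≡ 1028^2 = 1056784 ≡ 947 (mod 1373)
7^16 = (7^8)^2 ≡ 947^2 = 896809 ≡ 240 (mod 1373)
7^32 = (7^16)^2 ≡ 240^2 = 57600 ≡ 1307 (mod 1373)
7^55 = 7^32 · 7^16 · 7^4 · 7^2 · 7^1 ≡ 1307 · 240 · 1028 · 49 · 7 ≡ 1308 (mod 1373).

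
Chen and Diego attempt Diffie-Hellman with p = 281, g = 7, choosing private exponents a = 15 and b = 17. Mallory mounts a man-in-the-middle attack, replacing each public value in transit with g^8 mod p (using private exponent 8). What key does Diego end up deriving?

90

Diego receives Mallory's public value M = 7^8 mod 281 instead of the honest one.
7^1 ≡ 7 (mod 281)
7^2 = (7^1)^2 ≡ 7^2 = 49 ≡ 49 (mod 281)
7^4 = (7^2)^2 ≡ 49^2 = 2401 ≡ 153 (mod 281)
7^8 = (7^4)^2 ≡ 153^2 = 23409 ≡ 86 (mod 281)
So M = 86. Diego computes K = M^17 mod 281.
86^1 ≡ 86 (mod 281)
86^2 = (86^1)^2 ≡ 86^2 = 7396 ≡ 90 (mod 281)
86^4 = (86^2)^2 ≡ 90^2 = 8100 ≡ 232 (mod 281)
86^8 = (86^4)^2 ≡ 232^2 = 53824 ≡ 153 (mod 281)
86^16 = (86^8)^2 ≡ 153^2 = 23409 ≡ 86 (mod 281)
86^17 = 86^16 · 86^1 ≡ 86 · 86 ≡ 90 (mod 281).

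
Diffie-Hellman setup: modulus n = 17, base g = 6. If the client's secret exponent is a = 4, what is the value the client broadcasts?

Public value = 6^{4} \pmod{17}.
6^1 ≡ 6 (mod 17)
6^2 = (6^1)^2 ≡ 6^2 = 36 ≡ 2 (mod 17)
6^4 = (6^2)^2 ≡ 2^2 = 4 ≡ 4 (mod 17)

4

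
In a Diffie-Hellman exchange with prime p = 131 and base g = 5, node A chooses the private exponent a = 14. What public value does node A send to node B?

43

Public value = 5^14 mod 131.
5^1 ≡ 5 (mod 131)
5^2 = (5^1)^2 ≡ 5^2 = 25 ≡ 25 (mod 131)
5^4 = (5^2)^2 ≡ 25^2 = 625 ≡ 101 (mod 131)
5^8 = (5^4)^2 ≡ 101^2 = 10201 ≡ 114 (mod 131)
5^14 = 5^8 · 5^4 · 5^2 ≡ 114 · 101 · 25 ≡ 43 (mod 131).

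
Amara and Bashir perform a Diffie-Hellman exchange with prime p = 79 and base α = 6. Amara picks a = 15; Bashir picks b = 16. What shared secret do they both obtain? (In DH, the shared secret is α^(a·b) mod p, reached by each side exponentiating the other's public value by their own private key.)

46

Amara sends A = α^a mod p = 6^15 mod 79.
6^1 ≡ 6 (mod 79)
6^2 = (6^1)^2 ≡ 6^2 = 36 ≡ 36 (mod 79)
6^4 = (6^2)^2 ≡ 36^2 = 1296 ≡ 32 (mod 79)
6^8 = (6^4)^2 ≡ 32^2 = 1024 ≡ 76 (mod 79)
6^15 = 6^8 · 6^4 · 6^2 · 6^1 ≡ 76 · 32 · 36 · 6 ≡ 41 (mod 79).
So A = 41. Bashir then computes K = A^b mod p = 41^16 mod 79.
41^1 ≡ 41 (mod 79)
41^2 = (41^1)^2 ≡ 41^2 = 1681 ≡ 22 (mod 79)
41^4 = (41^2)^2 ≡ 22^2 = 484 ≡ 10 (mod 79)
41^8 = (41^4)^2 ≡ 10^2 = 100 ≡ 21 (mod 79)
41^16 = (41^8)^2 ≡ 21^2 = 441 ≡ 46 (mod 79)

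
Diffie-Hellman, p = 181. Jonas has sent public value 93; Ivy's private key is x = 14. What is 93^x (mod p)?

Shared key K = 93^14 mod 181.
93^1 ≡ 93 (mod 181)
93^2 = (93^1)^2 ≡ 93^2 = 8649 ≡ 142 (mod 181)
93^4 = (93^2)^2 ≡ 142^2 = 20164 ≡ 73 (mod 181)
93^8 = (93^4)^2 ≡ 73^2 = 5329 ≡ 80 (mod 181)
93^14 = 93^8 · 93^4 · 93^2 ≡ 80 · 73 · 142 ≡ 119 (mod 181).

119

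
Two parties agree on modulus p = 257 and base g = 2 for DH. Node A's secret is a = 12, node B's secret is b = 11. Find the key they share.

16

Node B sends B = g^b mod p = 2^11 mod 257.
2^1 ≡ 2 (mod 257)
2^2 = (2^1)^2 ≡ 2^2 = 4 ≡ 4 (mod 257)
2^4 = (2^2)^2 ≡ 4^2 = 16 ≡ 16 (mod 257)
2^8 = (2^4)^2 ≡ 16^2 = 256 ≡ 256 (mod 257)
2^11 = 2^8 · 2^2 · 2^1 ≡ 256 · 4 · 2 ≡ 249 (mod 257).
So B = 249. Node A then computes K = B^a mod p = 249^12 mod 257.
249^1 ≡ 249 (mod 257)
249^2 = (249^1)^2 ≡ 249^2 = 62001 ≡ 64 (mod 257)
249^4 = (249^2)^2 ≡ 64^2 = 4096 ≡ 241 (mod 257)
249^8 = (249^4)^2 ≡ 241^2 = 58081 ≡ 256 (mod 257)
249^12 = 249^8 · 249^4 ≡ 256 · 241 ≡ 16 (mod 257).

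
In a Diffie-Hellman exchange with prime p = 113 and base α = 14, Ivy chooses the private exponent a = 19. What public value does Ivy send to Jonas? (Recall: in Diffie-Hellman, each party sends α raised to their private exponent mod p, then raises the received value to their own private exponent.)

56

Public value = 14^19 mod 113.
14^1 ≡ 14 (mod 113)
14^2 = (14^1)^2 ≡ 14^2 = 196 ≡ 83 (mod 113)
14^4 = (14^2)^2 ≡ 83^2 = 6889 ≡ 109 (mod 113)
14^8 = (14^4)^2 ≡ 109^2 = 11881 ≡ 16 (mod 113)
14^16 = (14^8)^2 ≡ 16^2 = 256 ≡ 30 (mod 113)
14^19 = 14^16 · 14^2 · 14^1 ≡ 30 · 83 · 14 ≡ 56 (mod 113).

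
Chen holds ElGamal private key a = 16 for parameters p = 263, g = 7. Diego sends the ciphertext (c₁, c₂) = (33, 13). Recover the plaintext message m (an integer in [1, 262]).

Shared mask s = c₁^a mod p = 33^16 mod 263.
33^1 ≡ 33 (mod 263)
33^2 = (33^1)^2 ≡ 33^2 = 1089 ≡ 37 (mod 263)
33^4 = (33^2)^2 ≡ 37^2 = 1369 ≡ 54 (mod 263)
33^8 = (33^4)^2 ≡ 54^2 = 2916 ≡ 23 (mod 263)
33^16 = (33^8)^2 ≡ 23^2 = 529 ≡ 3 (mod 263)
So s = 3; s⁻¹ ≡ 88 (mod 263).
m = c₂ · s⁻¹ mod 263 = 13 · 88 mod 263 = 92.

92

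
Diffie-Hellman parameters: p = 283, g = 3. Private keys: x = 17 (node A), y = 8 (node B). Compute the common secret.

Node A sends A = g^x mod p = 3^17 mod 283.
3^1 ≡ 3 (mod 283)
3^2 = (3^1)^2 ≡ 3^2 = 9 ≡ 9 (mod 283)
3^4 = (3^2)^2 ≡ 9^2 = 81 ≡ 81 (mod 283)
3^8 = (3^4)^2 ≡ 81^2 = 6561 ≡ 52 (mod 283)
3^16 = (3^8)^2 ≡ 52^2 = 2704 ≡ 157 (mod 283)
3^17 = 3^16 · 3^1 ≡ 157 · 3 ≡ 188 (mod 283).
So A = 188. Node B then computes K = A^y mod p = 188^8 mod 283.
188^1 ≡ 188 (mod 283)
188^2 = (188^1)^2 ≡ 188^2 = 35344 ≡ 252 (mod 283)
188^4 = (188^2)^2 ≡ 252^2 = 63504 ≡ 112 (mod 283)
188^8 = (188^4)^2 ≡ 112^2 = 12544 ≡ 92 (mod 283)

92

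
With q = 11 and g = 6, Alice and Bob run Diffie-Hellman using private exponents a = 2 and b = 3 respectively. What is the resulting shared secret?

5

Bob sends B = g^b mod q = 6^3 mod 11.
6^1 ≡ 6 (mod 11)
6^2 = (6^1)^2 ≡ 6^2 = 36 ≡ 3 (mod 11)
6^3 = 6^2 · 6^1 ≡ 3 · 6 ≡ 7 (mod 11).
So B = 7. Alice then computes K = B^a mod q = 7^2 mod 11.
7^1 ≡ 7 (mod 11)
7^2 = (7^1)^2 ≡ 7^2 = 49 ≡ 5 (mod 11)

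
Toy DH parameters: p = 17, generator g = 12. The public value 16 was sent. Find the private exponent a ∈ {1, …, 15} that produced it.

Try successive powers of 12 modulo 17:
12^1 ≡ 12
12^2 ≡ 8
12^3 ≡ 11
12^4 ≡ 13
12^5 ≡ 3
12^6 ≡ 2
12^7 ≡ 7
12^8 ≡ 16
Found: a = 8.

8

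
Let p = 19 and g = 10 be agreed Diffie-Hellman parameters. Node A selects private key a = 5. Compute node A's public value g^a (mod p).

3

Public value = 10^5 (mod 19).
10^1 ≡ 10 (mod 19)
10^2 = (10^1)^2 ≡ 10^2 = 100 ≡ 5 (mod 19)
10^4 = (10^2)^2 ≡ 5^2 = 25 ≡ 6 (mod 19)
10^5 = 10^4 · 10^1 ≡ 6 · 10 ≡ 3 (mod 19).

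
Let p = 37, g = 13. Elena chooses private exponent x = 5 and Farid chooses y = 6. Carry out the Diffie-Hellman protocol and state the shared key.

27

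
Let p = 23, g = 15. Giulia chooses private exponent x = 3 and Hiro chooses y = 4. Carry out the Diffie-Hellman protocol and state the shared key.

Hiro sends B = g^y mod p = 15^4 mod 23.
15^1 ≡ 15 (mod 23)
15^2 = (15^1)^2 ≡ 15^2 = 225 ≡ 18 (mod 23)
15^4 = (15^2)^2 ≡ 18^2 = 324 ≡ 2 (mod 23)
So B = 2. Giulia then computes K = B^x mod p = 2^3 mod 23.
2^1 ≡ 2 (mod 23)
2^2 = (2^1)^2 ≡ 2^2 = 4 ≡ 4 (mod 23)
2^3 = 2^2 · 2^1 ≡ 4 · 2 ≡ 8 (mod 23).

8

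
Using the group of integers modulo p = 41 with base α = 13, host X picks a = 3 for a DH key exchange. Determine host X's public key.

24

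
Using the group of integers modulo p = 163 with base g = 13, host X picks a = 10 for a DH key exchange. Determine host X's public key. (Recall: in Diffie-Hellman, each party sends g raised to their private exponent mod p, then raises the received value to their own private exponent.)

Public value = 13^10 (mod 163).
13^1 ≡ 13 (mod 163)
13^2 = (13^1)^2 ≡ 13^2 = 169 ≡ 6 (mod 163)
13^4 = (13^2)^2 ≡ 6^2 = 36 ≡ 36 (mod 163)
13^8 = (13^4)^2 ≡ 36^2 = 1296 ≡ 155 (mod 163)
13^10 = 13^8 · 13^2 ≡ 155 · 6 ≡ 115 (mod 163).

115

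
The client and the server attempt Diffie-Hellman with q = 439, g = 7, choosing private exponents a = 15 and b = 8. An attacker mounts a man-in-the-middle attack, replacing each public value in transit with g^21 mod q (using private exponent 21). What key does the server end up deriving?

The server receives an attacker's public value M = 7^21 mod 439 instead of the honest one.
7^1 ≡ 7 (mod 439)
7^2 = (7^1)^2 ≡ 7^2 = 49 ≡ 49 (mod 439)
7^4 = (7^2)^2 ≡ 49^2 = 2401 ≡ 206 (mod 439)
7^8 = (7^4)^2 ≡ 206^2 = 42436 ≡ 292 (mod 439)
7^16 = (7^8)^2 ≡ 292^2 = 85264 ≡ 98 (mod 439)
7^21 = 7^16 · 7^4 · 7^1 ≡ 98 · 206 · 7 ≡ 397 (mod 439).
So M = 397. The server computes K = M^8 mod 439.
397^1 ≡ 397 (mod 439)
397^2 = (397^1)^2 ≡ 397^2 = 157609 ≡ 8 (mod 439)
397^4 = (397^2)^2 ≡ 8^2 = 64 ≡ 64 (mod 439)
397^8 = (397^4)^2 ≡ 64^2 = 4096 ≡ 145 (mod 439)

145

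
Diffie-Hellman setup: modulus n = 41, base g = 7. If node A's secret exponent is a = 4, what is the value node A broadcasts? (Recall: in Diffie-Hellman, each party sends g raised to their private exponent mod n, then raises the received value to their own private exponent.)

23

Public value = 7^4 mod 41.
7^1 ≡ 7 (mod 41)
7^2 = (7^1)^2 ≡ 7^2 = 49 ≡ 8 (mod 41)
7^4 = (7^2)^2 ≡ 8^2 = 64 ≡ 23 (mod 41)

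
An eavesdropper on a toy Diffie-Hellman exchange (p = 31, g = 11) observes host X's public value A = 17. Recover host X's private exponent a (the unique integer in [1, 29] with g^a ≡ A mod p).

Try successive powers of 11 modulo 31:
11^1 ≡ 11
11^2 ≡ 28
11^3 ≡ 29
11^4 ≡ 9
11^5 ≡ 6
11^6 ≡ 4
11^7 ≡ 13
11^8 ≡ 19
11^9 ≡ 23
11^10 ≡ 5
11^11 ≡ 24
11^12 ≡ 16
11^13 ≡ 21
11^14 ≡ 14
11^15 ≡ 30
11^16 ≡ 20
11^17 ≡ 3
11^18 ≡ 2
11^19 ≡ 22
11^20 ≡ 25
11^21 ≡ 27
11^22 ≡ 18
11^23 ≡ 12
11^24 ≡ 8
11^25 ≡ 26
11^26 ≡ 7
11^27 ≡ 15
11^28 ≡ 10
11^29 ≡ 17
Found: a = 29.

29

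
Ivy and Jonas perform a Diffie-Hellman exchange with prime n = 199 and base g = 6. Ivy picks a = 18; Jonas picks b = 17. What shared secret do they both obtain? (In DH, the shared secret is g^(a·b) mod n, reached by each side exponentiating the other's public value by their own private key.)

Jonas sends B = g^b mod n = 6^17 mod 199.
6^1 ≡ 6 (mod 199)
6^2 = (6^1)^2 ≡ 6^2 = 36 ≡ 36 (mod 199)
6^4 = (6^2)^2 ≡ 36^2 = 1296 ≡ 102 (mod 199)
6^8 = (6^4)^2 ≡ 102^2 = 10404 ≡ 56 (mod 199)
6^16 = (6^8)^2 ≡ 56^2 = 3136 ≡ 151 (mod 199)
6^17 = 6^16 · 6^1 ≡ 151 · 6 ≡ 110 (mod 199).
So B = 110. Ivy then computes K = B^a mod n = 110^18 mod 199.
110^1 ≡ 110 (mod 199)
110^2 = (110^1)^2 ≡ 110^2 = 12100 ≡ 160 (mod 199)
110^4 = (110^2)^2 ≡ 160^2 = 25600 ≡ 128 (mod 199)
110^8 = (110^4)^2 ≡ 128^2 = 16384 ≡ 66 (mod 199)
110^16 = (110^8)^2 ≡ 66^2 = 4356 ≡ 177 (mod 199)
110^18 = 110^16 · 110^2 ≡ 177 · 160 ≡ 62 (mod 199).

62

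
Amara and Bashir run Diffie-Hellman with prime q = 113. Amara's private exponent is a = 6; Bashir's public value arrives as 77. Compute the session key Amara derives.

56

Shared key K = 77^6 mod 113.
77^1 ≡ 77 (mod 113)
77^2 = (77^1)^2 ≡ 77^2 = 5929 ≡ 53 (mod 113)
77^4 = (77^2)^2 ≡ 53^2 = 2809 ≡ 97 (mod 113)
77^6 = 77^4 · 77^2 ≡ 97 · 53 ≡ 56 (mod 113).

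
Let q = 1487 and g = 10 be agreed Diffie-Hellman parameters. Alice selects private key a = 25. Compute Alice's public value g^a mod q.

1343

Public value = 10^25 mod 1487.
10^1 ≡ 10 (mod 1487)
10^2 = (10^1)^2 ≡ 10^2 = 100 ≡ 100 (mod 1487)
10^4 = (10^2)^2 ≡ 100^2 = 10000 ≡ 1078 (mod 1487)
10^8 = (10^4)^2 ≡ 1078^2 = 1162084 ≡ 737 (mod 1487)
10^16 = (10^8)^2 ≡ 737^2 = 543169 ≡ 414 (mod 1487)
10^25 = 10^16 · 10^8 · 10^1 ≡ 414 · 737 · 10 ≡ 1343 (mod 1487).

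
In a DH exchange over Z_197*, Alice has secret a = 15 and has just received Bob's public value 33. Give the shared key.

33

Shared key K = 33^15 mod 197.
33^1 ≡ 33 (mod 197)
33^2 = (33^1)^2 ≡ 33^2 = 1089 ≡ 104 (mod 197)
33^4 = (33^2)^2 ≡ 104^2 = 10816 ≡ 178 (mod 197)
33^8 = (33^4)^2 ≡ 178^2 = 31684 ≡ 164 (mod 197)
33^15 = 33^8 · 33^4 · 33^2 · 33^1 ≡ 164 · 178 · 104 · 33 ≡ 33 (mod 197).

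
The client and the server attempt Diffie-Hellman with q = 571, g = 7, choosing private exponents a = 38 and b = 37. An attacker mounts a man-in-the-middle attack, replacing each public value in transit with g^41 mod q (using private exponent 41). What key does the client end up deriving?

106

The client receives an attacker's public value M = 7^41 mod 571 instead of the honest one.
7^1 ≡ 7 (mod 571)
7^2 = (7^1)^2 ≡ 7^2 = 49 ≡ 49 (mod 571)
7^4 = (7^2)^2 ≡ 49^2 = 2401 ≡ 117 (mod 571)
7^8 = (7^4)^2 ≡ 117^2 = 13689 ≡ 556 (mod 571)
7^16 = (7^8)^2 ≡ 556^2 = 309136 ≡ 225 (mod 571)
7^32 = (7^16)^2 ≡ 225^2 = 50625 ≡ 377 (mod 571)
7^41 = 7^32 · 7^8 · 7^1 ≡ 377 · 556 · 7 ≡ 385 (mod 571).
So M = 385. The client computes K = M^38 mod 571.
385^1 ≡ 385 (mod 571)
385^2 = (385^1)^2 ≡ 385^2 = 148225 ≡ 336 (mod 571)
385^4 = (385^2)^2 ≡ 336^2 = 112896 ≡ 409 (mod 571)
385^8 = (385^4)^2 ≡ 409^2 = 167281 ≡ 549 (mod 571)
385^16 = (385^8)^2 ≡ 549^2 = 301401 ≡ 484 (mod 571)
385^32 = (385^16)^2 ≡ 484^2 = 234256 ≡ 146 (mod 571)
385^38 = 385^32 · 385^4 · 385^2 ≡ 146 · 409 · 336 ≡ 106 (mod 571).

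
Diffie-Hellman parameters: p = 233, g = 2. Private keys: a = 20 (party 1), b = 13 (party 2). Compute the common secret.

117

Party 1 sends A = g^a mod p = 2^20 mod 233.
2^1 ≡ 2 (mod 233)
2^2 = (2^1)^2 ≡ 2^2 = 4 ≡ 4 (mod 233)
2^4 = (2^2)^2 ≡ 4^2 = 16 ≡ 16 (mod 233)
2^8 = (2^4)^2 ≡ 16^2 = 256 ≡ 23 (mod 233)
2^16 = (2^8)^2 ≡ 23^2 = 529 ≡ 63 (mod 233)
2^20 = 2^16 · 2^4 ≡ 63 · 16 ≡ 76 (mod 233).
So A = 76. Party 2 then computes K = A^b mod p = 76^13 mod 233.
76^1 ≡ 76 (mod 233)
76^2 = (76^1)^2 ≡ 76^2 = 5776 ≡ 184 (mod 233)
76^4 = (76^2)^2 ≡ 184^2 = 33856 ≡ 71 (mod 233)
76^8 = (76^4)^2 ≡ 71^2 = 5041 ≡ 148 (mod 233)
76^13 = 76^8 · 76^4 · 76^1 ≡ 148 · 71 · 76 ≡ 117 (mod 233).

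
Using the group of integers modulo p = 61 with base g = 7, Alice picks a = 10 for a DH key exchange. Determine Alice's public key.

Public value = 7^10 mod 61.
7^1 ≡ 7 (mod 61)
7^2 = (7^1)^2 ≡ 7^2 = 49 ≡ 49 (mod 61)
7^4 = (7^2)^2 ≡ 49^2 = 2401 ≡ 22 (mod 61)
7^8 = (7^4)^2 ≡ 22^2 = 484 ≡ 57 (mod 61)
7^10 = 7^8 · 7^2 ≡ 57 · 49 ≡ 48 (mod 61).

48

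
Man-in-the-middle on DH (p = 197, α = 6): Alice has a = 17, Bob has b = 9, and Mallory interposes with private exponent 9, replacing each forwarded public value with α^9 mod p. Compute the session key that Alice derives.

Alice receives Mallory's public value M = 6^9 mod 197 instead of the honest one.
6^1 ≡ 6 (mod 197)
6^2 = (6^1)^2 ≡ 6^2 = 36 ≡ 36 (mod 197)
6^4 = (6^2)^2 ≡ 36^2 = 1296 ≡ 114 (mod 197)
6^8 = (6^4)^2 ≡ 114^2 = 12996 ≡ 191 (mod 197)
6^9 = 6^8 · 6^1 ≡ 191 · 6 ≡ 161 (mod 197).
So M = 161. Alice computes K = M^17 mod 197.
161^1 ≡ 161 (mod 197)
161^2 = (161^1)^2 ≡ 161^2 = 25921 ≡ 114 (mod 197)
161^4 = (161^2)^2 ≡ 114^2 = 12996 ≡ 191 (mod 197)
161^8 = (161^4)^2 ≡ 191^2 = 36481 ≡ 36 (mod 197)
161^16 = (161^8)^2 ≡ 36^2 = 1296 ≡ 114 (mod 197)
161^17 = 161^16 · 161^1 ≡ 114 · 161 ≡ 33 (mod 197).

33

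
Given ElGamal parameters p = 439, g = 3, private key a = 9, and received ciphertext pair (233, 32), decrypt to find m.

12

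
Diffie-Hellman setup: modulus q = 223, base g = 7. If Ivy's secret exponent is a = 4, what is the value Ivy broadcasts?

171

Public value = 7^4 (mod 223).
7^1 ≡ 7 (mod 223)
7^2 = (7^1)^2 ≡ 7^2 = 49 ≡ 49 (mod 223)
7^4 = (7^2)^2 ≡ 49^2 = 2401 ≡ 171 (mod 223)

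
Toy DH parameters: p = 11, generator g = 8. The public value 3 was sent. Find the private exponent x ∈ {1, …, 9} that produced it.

6

Try successive powers of 8 modulo 11:
8^1 ≡ 8
8^2 ≡ 9
8^3 ≡ 6
8^4 ≡ 4
8^5 ≡ 10
8^6 ≡ 3
Found: x = 6.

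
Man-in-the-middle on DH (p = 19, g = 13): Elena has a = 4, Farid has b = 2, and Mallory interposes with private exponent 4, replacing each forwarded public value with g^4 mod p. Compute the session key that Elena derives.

Elena receives Mallory's public value M = 13^4 mod 19 instead of the honest one.
13^1 ≡ 13 (mod 19)
13^2 = (13^1)^2 ≡ 13^2 = 169 ≡ 17 (mod 19)
13^4 = (13^2)^2 ≡ 17^2 = 289 ≡ 4 (mod 19)
So M = 4. Elena computes K = M^4 mod 19.
4^1 ≡ 4 (mod 19)
4^2 = (4^1)^2 ≡ 4^2 = 16 ≡ 16 (mod 19)
4^4 = (4^2)^2 ≡ 16^2 = 256 ≡ 9 (mod 19)

9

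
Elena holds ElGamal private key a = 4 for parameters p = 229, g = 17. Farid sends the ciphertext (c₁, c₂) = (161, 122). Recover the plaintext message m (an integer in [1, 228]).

Shared mask s = c₁^a mod p = 161^4 mod 229.
161^1 ≡ 161 (mod 229)
161^2 = (161^1)^2 ≡ 161^2 = 25921 ≡ 44 (mod 229)
161^4 = (161^2)^2 ≡ 44^2 = 1936 ≡ 104 (mod 229)
So s = 104; s⁻¹ ≡ 218 (mod 229).
m = c₂ · s⁻¹ mod 229 = 122 · 218 mod 229 = 32.

32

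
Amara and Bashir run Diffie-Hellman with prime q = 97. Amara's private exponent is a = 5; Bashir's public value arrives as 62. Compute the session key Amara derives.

36

Shared key K = 62^5 mod 97.
62^1 ≡ 62 (mod 97)
62^2 = (62^1)^2 ≡ 62^2 = 3844 ≡ 61 (mod 97)
62^4 = (62^2)^2 ≡ 61^2 = 3721 ≡ 35 (mod 97)
62^5 = 62^4 · 62^1 ≡ 35 · 62 ≡ 36 (mod 97).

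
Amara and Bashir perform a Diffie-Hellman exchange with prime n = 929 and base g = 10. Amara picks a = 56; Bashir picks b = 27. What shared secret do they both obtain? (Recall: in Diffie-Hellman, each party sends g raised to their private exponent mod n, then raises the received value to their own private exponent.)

Amara sends A = g^a mod n = 10^56 mod 929.
10^1 ≡ 10 (mod 929)
10^2 = (10^1)^2 ≡ 10^2 = 100 ≡ 100 (mod 929)
10^4 = (10^2)^2 ≡ 100^2 = 10000 ≡ 710 (mod 929)
10^8 = (10^4)^2 ≡ 710^2 = 504100 ≡ 582 (mod 929)
10^16 = (10^8)^2 ≡ 582^2 = 338724 ≡ 568 (mod 929)
10^32 = (10^16)^2 ≡ 568^2 = 322624 ≡ 261 (mod 929)
10^56 = 10^32 · 10^16 · 10^8 ≡ 261 · 568 · 582 ≡ 390 (mod 929).
So A = 390. Bashir then computes K = A^b mod n = 390^27 mod 929.
390^1 ≡ 390 (mod 929)
390^2 = (390^1)^2 ≡ 390^2 = 152100 ≡ 673 (mod 929)
390^4 = (390^2)^2 ≡ 673^2 = 452929 ≡ 506 (mod 929)
390^8 = (390^4)^2 ≡ 506^2 = 256036 ≡ 561 (mod 929)
390^16 = (390^8)^2 ≡ 561^2 = 314721 ≡ 719 (mod 929)
390^27 = 390^16 · 390^8 · 390^2 · 390^1 ≡ 719 · 561 · 673 · 390 ≡ 577 (mod 929).

577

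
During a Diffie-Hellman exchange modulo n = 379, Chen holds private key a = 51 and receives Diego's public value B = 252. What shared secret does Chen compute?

242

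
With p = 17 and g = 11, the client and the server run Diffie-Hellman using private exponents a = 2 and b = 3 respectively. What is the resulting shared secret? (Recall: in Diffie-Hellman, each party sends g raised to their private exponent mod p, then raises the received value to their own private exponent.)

8

The server sends B = g^b mod p = 11^3 mod 17.
11^1 ≡ 11 (mod 17)
11^2 = (11^1)^2 ≡ 11^2 = 121 ≡ 2 (mod 17)
11^3 = 11^2 · 11^1 ≡ 2 · 11 ≡ 5 (mod 17).
So B = 5. The client then computes K = B^a mod p = 5^2 mod 17.
5^1 ≡ 5 (mod 17)
5^2 = (5^1)^2 ≡ 5^2 = 25 ≡ 8 (mod 17)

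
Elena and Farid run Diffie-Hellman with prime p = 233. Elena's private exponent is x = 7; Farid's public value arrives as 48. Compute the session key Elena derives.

Shared key K = 48^7 mod 233.
48^1 ≡ 48 (mod 233)
48^2 = (48^1)^2 ≡ 48^2 = 2304 ≡ 207 (mod 233)
48^4 = (48^2)^2 ≡ 207^2 = 42849 ≡ 210 (mod 233)
48^7 = 48^4 · 48^2 · 48^1 ≡ 210 · 207 · 48 ≡ 45 (mod 233).

45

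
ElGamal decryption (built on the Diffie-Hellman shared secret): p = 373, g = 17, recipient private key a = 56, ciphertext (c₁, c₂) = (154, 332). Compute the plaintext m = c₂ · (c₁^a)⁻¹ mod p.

Shared mask s = c₁^a mod p = 154^56 mod 373.
154^1 ≡ 154 (mod 373)
154^2 = (154^1)^2 ≡ 154^2 = 23716 ≡ 217 (mod 373)
154^4 = (154^2)^2 ≡ 217^2 = 47089 ≡ 91 (mod 373)
154^8 = (154^4)^2 ≡ 91^2 = 8281 ≡ 75 (mod 373)
154^16 = (154^8)^2 ≡ 75^2 = 5625 ≡ 30 (mod 373)
154^32 = (154^16)^2 ≡ 30^2 = 900 ≡ 154 (mod 373)
154^56 = 154^32 · 154^16 · 154^8 ≡ 154 · 30 · 75 ≡ 356 (mod 373).
So s = 356; s⁻¹ ≡ 351 (mod 373).
m = c₂ · s⁻¹ mod 373 = 332 · 351 mod 373 = 156.

156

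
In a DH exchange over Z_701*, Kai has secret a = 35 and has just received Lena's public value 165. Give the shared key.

Shared key K = 165^35 mod 701.
165^1 ≡ 165 (mod 701)
165^2 = (165^1)^2 ≡ 165^2 = 27225 ≡ 587 (mod 701)
165^4 = (165^2)^2 ≡ 587^2 = 344569 ≡ 378 (mod 701)
165^8 = (165^4)^2 ≡ 378^2 = 142884 ≡ 581 (mod 701)
165^16 = (165^8)^2 ≡ 581^2 = 337561 ≡ 380 (mod 701)
165^32 = (165^16)^2 ≡ 380^2 = 144400 ≡ 695 (mod 701)
165^35 = 165^32 · 165^2 · 165^1 ≡ 695 · 587 · 165 ≡ 700 (mod 701).

700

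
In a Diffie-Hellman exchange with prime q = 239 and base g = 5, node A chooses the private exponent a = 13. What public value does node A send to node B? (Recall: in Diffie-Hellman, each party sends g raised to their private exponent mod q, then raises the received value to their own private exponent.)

Public value = 5^13 mod 239.
5^1 ≡ 5 (mod 239)
5^2 = (5^1)^2 ≡ 5^2 = 25 ≡ 25 (mod 239)
5^4 = (5^2)^2 ≡ 25^2 = 625 ≡ 147 (mod 239)
5^8 = (5^4)^2 ≡ 147^2 = 21609 ≡ 99 (mod 239)
5^13 = 5^8 · 5^4 · 5^1 ≡ 99 · 147 · 5 ≡ 109 (mod 239).

109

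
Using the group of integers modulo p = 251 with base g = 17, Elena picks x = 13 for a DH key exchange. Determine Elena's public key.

Public value = 17^13 (mod 251).
17^1 ≡ 17 (mod 251)
17^2 = (17^1)^2 ≡ 17^2 = 289 ≡ 38 (mod 251)
17^4 = (17^2)^2 ≡ 38^2 = 1444 ≡ 189 (mod 251)
17^8 = (17^4)^2 ≡ 189^2 = 35721 ≡ 79 (mod 251)
17^13 = 17^8 · 17^4 · 17^1 ≡ 79 · 189 · 17 ≡ 66 (mod 251).

66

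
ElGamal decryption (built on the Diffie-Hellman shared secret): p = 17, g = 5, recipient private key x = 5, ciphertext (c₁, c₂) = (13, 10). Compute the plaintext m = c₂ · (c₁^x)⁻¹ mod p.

6

Shared mask s = c₁^x mod p = 13^5 mod 17.
13^1 ≡ 13 (mod 17)
13^2 = (13^1)^2 ≡ 13^2 = 169 ≡ 16 (mod 17)
13^4 = (13^2)^2 ≡ 16^2 = 256 ≡ 1 (mod 17)
13^5 = 13^4 · 13^1 ≡ 1 · 13 ≡ 13 (mod 17).
So s = 13; s⁻¹ ≡ 4 (mod 17).
m = c₂ · s⁻¹ mod 17 = 10 · 4 mod 17 = 6.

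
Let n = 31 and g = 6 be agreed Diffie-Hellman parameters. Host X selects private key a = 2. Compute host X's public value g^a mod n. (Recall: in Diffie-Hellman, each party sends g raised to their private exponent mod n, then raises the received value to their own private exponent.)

Public value = 6^2 mod 31.
6^1 ≡ 6 (mod 31)
6^2 = (6^1)^2 ≡ 6^2 = 36 ≡ 5 (mod 31)

5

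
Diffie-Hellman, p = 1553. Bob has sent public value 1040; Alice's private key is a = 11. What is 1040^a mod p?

Shared key K = 1040^11 mod 1553.
1040^1 ≡ 1040 (mod 1553)
1040^2 = (1040^1)^2 ≡ 1040^2 = 1081600 ≡ 712 (mod 1553)
1040^4 = (1040^2)^2 ≡ 712^2 = 506944 ≡ 666 (mod 1553)
1040^8 = (1040^4)^2 ≡ 666^2 = 443556 ≡ 951 (mod 1553)
1040^11 = 1040^8 · 1040^2 · 1040^1 ≡ 951 · 712 · 1040 ≡ 1054 (mod 1553).

1054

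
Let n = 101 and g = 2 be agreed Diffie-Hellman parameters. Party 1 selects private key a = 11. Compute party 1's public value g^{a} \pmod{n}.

28

Public value = 2^{11} \pmod{101}.
2^1 ≡ 2 (mod 101)
2^2 = (2^1)^2 ≡ 2^2 = 4 ≡ 4 (mod 101)
2^4 = (2^2)^2 ≡ 4^2 = 16 ≡ 16 (mod 101)
2^8 = (2^4)^2 ≡ 16^2 = 256 ≡ 54 (mod 101)
2^11 = 2^8 · 2^2 · 2^1 ≡ 54 · 4 · 2 ≡ 28 (mod 101).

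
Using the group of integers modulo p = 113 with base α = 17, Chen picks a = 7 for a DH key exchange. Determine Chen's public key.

Public value = 17^7 mod 113.
17^1 ≡ 17 (mod 113)
17^2 = (17^1)^2 ≡ 17^2 = 289 ≡ 63 (mod 113)
17^4 = (17^2)^2 ≡ 63^2 = 3969 ≡ 14 (mod 113)
17^7 = 17^4 · 17^2 · 17^1 ≡ 14 · 63 · 17 ≡ 78 (mod 113).

78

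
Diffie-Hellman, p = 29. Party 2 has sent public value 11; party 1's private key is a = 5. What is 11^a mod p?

Shared key K = 11^5 mod 29.
11^1 ≡ 11 (mod 29)
11^2 = (11^1)^2 ≡ 11^2 = 121 ≡ 5 (mod 29)
11^4 = (11^2)^2 ≡ 5^2 = 25 ≡ 25 (mod 29)
11^5 = 11^4 · 11^1 ≡ 25 · 11 ≡ 14 (mod 29).

14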